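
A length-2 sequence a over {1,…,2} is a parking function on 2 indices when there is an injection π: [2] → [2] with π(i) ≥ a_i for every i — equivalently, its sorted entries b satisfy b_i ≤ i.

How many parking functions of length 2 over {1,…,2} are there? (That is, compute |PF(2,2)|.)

3

|PF| = (2−2+1)·(2+1)^(2−1) = 1×3 = 3
Example (2,1) → sorted (1,2): b_i ≤ i ∀i, a PF.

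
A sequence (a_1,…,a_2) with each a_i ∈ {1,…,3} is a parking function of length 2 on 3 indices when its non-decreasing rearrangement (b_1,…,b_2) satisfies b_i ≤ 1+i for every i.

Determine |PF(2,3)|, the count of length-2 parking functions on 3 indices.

|PF(2,3)| = (4−2)·4^(2−1) = 2·4 = 8 [KW]
One tuple (2,3) → sorted (2,3): b_i ≤ 1+i ∀i, a PF.

8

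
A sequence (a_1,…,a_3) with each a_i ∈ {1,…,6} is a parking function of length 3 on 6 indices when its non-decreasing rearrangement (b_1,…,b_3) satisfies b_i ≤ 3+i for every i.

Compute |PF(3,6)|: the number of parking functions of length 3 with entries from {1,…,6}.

196

Count = (7−3)·7^(3−1) = 4×49 = 196
Example (2,4,6) → sorted (2,4,6): b_i ≤ 3+i ∀i, a PF.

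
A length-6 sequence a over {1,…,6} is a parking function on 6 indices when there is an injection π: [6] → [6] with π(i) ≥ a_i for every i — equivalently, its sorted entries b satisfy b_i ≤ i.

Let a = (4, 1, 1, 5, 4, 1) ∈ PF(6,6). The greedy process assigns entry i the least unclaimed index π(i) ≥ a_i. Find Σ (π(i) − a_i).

Σπ = 21 ({1..6} each once); Σa = 4+1+1+5+4+1 = 16; disp = 21−16 = 5.

5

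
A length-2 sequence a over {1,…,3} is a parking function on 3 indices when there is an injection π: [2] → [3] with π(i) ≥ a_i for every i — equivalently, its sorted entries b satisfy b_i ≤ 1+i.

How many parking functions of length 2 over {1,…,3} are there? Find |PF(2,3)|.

Count = (4−2)·4^(2−1) = 2×4 = 8 [KW]
Example (2,3) → sorted (2,3): b_i ≤ 1+i ∀i, a PF.

8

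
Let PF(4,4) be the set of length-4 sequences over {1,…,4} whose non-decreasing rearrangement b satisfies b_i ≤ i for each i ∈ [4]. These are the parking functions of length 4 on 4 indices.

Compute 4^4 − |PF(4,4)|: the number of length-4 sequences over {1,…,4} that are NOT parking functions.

|PF| = (5−4)·5^(4−1) = 1·125 = 125
E.g. (4,4,4,4) → sorted (4,4,4,4): b_1=4>1, not a PF.
So 256 − 125 = 131 fail.

131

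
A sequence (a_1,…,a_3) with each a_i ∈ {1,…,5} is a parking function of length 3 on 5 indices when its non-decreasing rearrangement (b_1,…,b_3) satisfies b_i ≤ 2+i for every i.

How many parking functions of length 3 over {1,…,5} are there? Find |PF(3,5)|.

|PF| = 3·6^2 = 3·36 = 108 (Pollak)
One tuple (1,2,4) → sorted (1,2,4): b_i ≤ 2+i ∀i, a PF.

108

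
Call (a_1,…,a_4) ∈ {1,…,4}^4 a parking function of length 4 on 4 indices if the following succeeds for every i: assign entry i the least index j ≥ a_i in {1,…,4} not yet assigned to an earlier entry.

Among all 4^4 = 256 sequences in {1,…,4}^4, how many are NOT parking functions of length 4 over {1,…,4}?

131

|PF(4,4)| = (5−4)·5^(4−1) = 1 · 125 = 125
One tuple (4,4,3,4) → sorted (3,4,4,4): b_1=3>1, not a PF.
4^4 − 125 = 256 − 125 = 131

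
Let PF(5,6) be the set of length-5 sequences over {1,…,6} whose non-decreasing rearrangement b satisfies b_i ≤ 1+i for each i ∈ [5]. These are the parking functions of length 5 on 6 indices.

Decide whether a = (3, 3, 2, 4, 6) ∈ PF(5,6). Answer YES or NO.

Sorted: b = (2, 3, 3, 4, 6).
  b_1=2 ≤ 2
  b_2=3 ≤ 3
  b_3=3 ≤ 4
  b_4=4 ≤ 5
  b_5=6 ≤ 6
All bounds hold ⇒ YES

YES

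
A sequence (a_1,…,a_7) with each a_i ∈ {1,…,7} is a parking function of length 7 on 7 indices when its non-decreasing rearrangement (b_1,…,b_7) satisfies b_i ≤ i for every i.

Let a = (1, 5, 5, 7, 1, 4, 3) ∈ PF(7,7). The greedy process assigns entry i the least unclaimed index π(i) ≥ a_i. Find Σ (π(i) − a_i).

Σπ = 7·8/2 = 28 (π permutes [7]); Σa = 1+5+5+7+1+4+3 = 26; disp = 28−26 = 2.

2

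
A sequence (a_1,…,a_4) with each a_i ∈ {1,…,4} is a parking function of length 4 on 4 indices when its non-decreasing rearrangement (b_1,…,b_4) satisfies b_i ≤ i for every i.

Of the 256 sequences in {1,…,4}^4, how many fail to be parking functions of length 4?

|PF| = (5−4)·5^(4−1) = 1·125 = 125 (Konheim–Weiss)
E.g. (3,4,3,3) → sorted (3,3,3,4): b_1=3>1, not a PF.
Total 256; non-PF = 256−125 = 131

131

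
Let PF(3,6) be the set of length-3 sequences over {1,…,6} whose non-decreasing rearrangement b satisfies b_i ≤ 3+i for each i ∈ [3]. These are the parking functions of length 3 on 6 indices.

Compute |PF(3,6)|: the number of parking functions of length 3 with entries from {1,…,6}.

|PF| = (6+1−3)·(6+1)^{3−1} = 4 · 49 = 196 (Konheim–Weiss)
One tuple (6,4,5) → sorted (4,5,6): b_i ≤ 3+i ∀i, a PF.

196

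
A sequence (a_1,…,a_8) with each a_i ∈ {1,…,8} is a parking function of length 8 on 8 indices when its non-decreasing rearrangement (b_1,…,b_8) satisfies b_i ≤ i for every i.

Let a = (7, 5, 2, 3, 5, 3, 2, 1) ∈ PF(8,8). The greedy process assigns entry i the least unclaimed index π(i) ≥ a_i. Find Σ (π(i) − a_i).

8

Σπ(i) = 1+…+8 = 36; Σa = 7+5+2+3+5+3+2+1 = 28; disp = 36−28 = 8.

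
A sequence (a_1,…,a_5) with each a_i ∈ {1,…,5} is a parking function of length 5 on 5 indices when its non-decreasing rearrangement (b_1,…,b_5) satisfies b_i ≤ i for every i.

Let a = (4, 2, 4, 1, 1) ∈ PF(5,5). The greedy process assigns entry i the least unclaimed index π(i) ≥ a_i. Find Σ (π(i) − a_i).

3

Σπ = 15 ({1..5} each once); Σa = 4+2+4+1+1 = 12; disp = 15−12 = 3.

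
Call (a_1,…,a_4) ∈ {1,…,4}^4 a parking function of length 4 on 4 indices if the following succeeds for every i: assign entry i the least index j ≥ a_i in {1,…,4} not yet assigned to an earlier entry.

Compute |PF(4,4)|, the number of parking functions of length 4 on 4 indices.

125

#PF = (4−4+1)·(4+1)^(4−1) = 1 · 125 = 125 [KW]
Example (2,2,1,1) → sorted (1,1,2,2): b_i ≤ i ∀i, a PF.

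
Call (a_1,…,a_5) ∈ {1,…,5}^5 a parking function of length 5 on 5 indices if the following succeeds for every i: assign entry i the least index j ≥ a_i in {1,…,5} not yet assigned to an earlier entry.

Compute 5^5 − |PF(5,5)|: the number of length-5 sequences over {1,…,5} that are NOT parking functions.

Count = 1·6^4 = 1·1296 = 1296 (Pollak)
One tuple (4,5,4,3,5) → sorted (3,4,4,5,5): b_1=3>1, not a PF.
So 3125 − 1296 = 1829 fail.

1829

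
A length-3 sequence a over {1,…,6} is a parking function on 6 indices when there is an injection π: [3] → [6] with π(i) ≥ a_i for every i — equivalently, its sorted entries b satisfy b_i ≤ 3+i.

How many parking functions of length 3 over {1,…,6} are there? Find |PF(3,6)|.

Count = (6+1−3)·(6+1)^{3−1} = 4×49 = 196
Example (1,4,6) → sorted (1,4,6): b_i ≤ 3+i ∀i, a PF.

196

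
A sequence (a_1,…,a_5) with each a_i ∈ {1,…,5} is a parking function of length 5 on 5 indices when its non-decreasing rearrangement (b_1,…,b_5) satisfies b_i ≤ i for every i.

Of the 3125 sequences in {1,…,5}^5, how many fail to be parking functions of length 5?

|PF| = 1·6^4 = 1·1296 = 1296 (Konheim–Weiss)
Check (4,1,5,3,4) → sorted (1,3,4,4,5): b_2=3>2, not a PF.
So 3125 − 1296 = 1829 fail.

1829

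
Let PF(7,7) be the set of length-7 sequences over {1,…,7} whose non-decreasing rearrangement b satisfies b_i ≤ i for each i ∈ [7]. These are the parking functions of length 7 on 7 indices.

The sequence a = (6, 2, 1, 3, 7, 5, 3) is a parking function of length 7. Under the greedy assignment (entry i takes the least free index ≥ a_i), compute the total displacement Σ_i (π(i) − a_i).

1

Σπ = 7·8/2 = 28 (π permutes [7]); Σa = 6+2+1+3+7+5+3 = 27; disp = 28−27 = 1.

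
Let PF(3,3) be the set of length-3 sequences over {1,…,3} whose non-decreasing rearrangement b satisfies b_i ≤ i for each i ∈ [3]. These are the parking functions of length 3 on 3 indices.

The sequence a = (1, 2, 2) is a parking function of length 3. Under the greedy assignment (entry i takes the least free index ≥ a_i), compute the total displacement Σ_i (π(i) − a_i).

Σπ = 3·4/2 = 6 (π permutes [3]); Σa = 1+2+2 = 5; disp = 6−5 = 1.

1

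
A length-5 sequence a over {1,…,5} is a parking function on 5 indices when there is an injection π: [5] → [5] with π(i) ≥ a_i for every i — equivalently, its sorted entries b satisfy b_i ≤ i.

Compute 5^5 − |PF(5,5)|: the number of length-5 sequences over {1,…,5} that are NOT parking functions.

1829

|PF| = (5−5+1)·(5+1)^(5−1) = 1·1296 = 1296 (Pollak)
One tuple (5,2,4,5,5) → sorted (2,4,5,5,5): b_1=2>1, not a PF.
So 3125 − 1296 = 1829 fail.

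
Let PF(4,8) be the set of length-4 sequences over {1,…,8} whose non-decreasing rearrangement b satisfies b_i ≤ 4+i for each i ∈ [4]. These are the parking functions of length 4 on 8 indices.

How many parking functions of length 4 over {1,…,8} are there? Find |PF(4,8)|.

Count = 5·9^3 = 5·729 = 3645 [KW]
Example (8,4,7,4) → sorted (4,4,7,8): b_i ≤ 4+i ∀i, a PF.

3645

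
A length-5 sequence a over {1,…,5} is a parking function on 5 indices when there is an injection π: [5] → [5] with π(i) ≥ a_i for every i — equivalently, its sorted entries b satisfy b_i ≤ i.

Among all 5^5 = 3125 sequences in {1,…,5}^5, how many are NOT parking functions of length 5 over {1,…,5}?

Count = (5−5+1)·(5+1)^(5−1) = 1×1296 = 1296 (Konheim–Weiss)
E.g. (4,5,1,2,5) → sorted (1,2,4,5,5): b_3=4>3, not a PF.
5^5 − 1296 = 3125 − 1296 = 1829

1829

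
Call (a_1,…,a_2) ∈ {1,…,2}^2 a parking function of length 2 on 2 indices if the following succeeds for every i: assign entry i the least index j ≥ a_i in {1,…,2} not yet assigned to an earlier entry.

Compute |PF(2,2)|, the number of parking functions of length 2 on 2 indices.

#PF = (3−2)·3^(2−1) = 1×3 = 3
One tuple (1,2) → sorted (1,2): b_i ≤ i ∀i, a PF.

3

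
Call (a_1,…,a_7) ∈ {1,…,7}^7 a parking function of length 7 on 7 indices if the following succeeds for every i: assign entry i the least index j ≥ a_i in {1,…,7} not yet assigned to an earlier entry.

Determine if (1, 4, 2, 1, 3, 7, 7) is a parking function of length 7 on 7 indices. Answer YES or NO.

NO

Sorted: b = (1, 1, 2, 3, 4, 7, 7).
  b_1=1 ≤ 1
  b_2=1 ≤ 2
  b_3=2 ≤ 3
  b_4=3 ≤ 4
  b_5=4 ≤ 5
  b_6=7 > 6
  fails at i=6 ⇒ NO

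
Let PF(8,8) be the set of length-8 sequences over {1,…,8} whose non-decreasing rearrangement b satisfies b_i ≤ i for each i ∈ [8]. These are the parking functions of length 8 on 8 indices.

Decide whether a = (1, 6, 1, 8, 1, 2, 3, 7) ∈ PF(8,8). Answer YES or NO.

Rearranged: b = (1, 1, 1, 2, 3, 6, 7, 8).
  b_1=1 ≤ 1
  b_2=1 ≤ 2
  b_3=1 ≤ 3
  b_4=2 ≤ 4
  b_5=3 ≤ 5
  b_6=6 ≤ 6
  b_7=7 ≤ 7
  b_8=8 ≤ 8
All bounds hold ⇒ YES

YES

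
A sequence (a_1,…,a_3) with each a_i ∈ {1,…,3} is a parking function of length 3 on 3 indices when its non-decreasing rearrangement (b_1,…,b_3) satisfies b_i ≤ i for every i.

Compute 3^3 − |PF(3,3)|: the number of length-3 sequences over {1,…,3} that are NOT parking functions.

|PF| = (3+1−3)·(3+1)^{3−1} = 1×16 = 16 (Pollak)
Check (2,2,3) → sorted (2,2,3): b_1=2>1, not a PF.
Total 27; non-PF = 27−16 = 11

11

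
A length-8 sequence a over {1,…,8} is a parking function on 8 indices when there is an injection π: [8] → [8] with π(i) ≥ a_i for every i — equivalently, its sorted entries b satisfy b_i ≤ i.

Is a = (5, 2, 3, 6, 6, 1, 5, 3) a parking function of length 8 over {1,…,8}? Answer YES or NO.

YES

Order a: b = (1, 2, 3, 3, 5, 5, 6, 6).
  b_1=1 ≤ 1
  b_2=2 ≤ 2
  b_3=3 ≤ 3
  b_4=3 ≤ 4
  b_5=5 ≤ 5
  b_6=5 ≤ 6
  b_7=6 ≤ 7
  b_8=6 ≤ 8
All bounds hold ⇒ YES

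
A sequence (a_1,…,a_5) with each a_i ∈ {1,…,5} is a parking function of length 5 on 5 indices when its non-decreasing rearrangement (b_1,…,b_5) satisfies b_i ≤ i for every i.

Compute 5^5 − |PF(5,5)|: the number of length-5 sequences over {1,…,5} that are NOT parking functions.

|PF| = (5−5+1)·(5+1)^(5−1) = 1 · 1296 = 1296 (Konheim–Weiss)
One tuple (3,3,5,4,5) → sorted (3,3,4,5,5): b_1=3>1, not a PF.
So 3125 − 1296 = 1829 fail.

1829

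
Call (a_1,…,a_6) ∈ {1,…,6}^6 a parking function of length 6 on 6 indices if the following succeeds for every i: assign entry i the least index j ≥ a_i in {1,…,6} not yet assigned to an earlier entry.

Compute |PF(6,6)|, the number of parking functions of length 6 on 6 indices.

16807

#PF = (6+1−6)·(6+1)^{6−1} = 1×16807 = 16807 [KW]
One tuple (1,6,4,2,2,4) → sorted (1,2,2,4,4,6): b_i ≤ i ∀i, a PF.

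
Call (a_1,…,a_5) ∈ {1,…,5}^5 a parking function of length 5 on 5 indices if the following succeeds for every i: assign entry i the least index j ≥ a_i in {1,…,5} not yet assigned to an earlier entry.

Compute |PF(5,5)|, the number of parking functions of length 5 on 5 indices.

#PF = 1·6^4 = 1×1296 = 1296
E.g. (1,1,1,4,2) → sorted (1,1,1,2,4): b_i ≤ i ∀i, a PF.

1296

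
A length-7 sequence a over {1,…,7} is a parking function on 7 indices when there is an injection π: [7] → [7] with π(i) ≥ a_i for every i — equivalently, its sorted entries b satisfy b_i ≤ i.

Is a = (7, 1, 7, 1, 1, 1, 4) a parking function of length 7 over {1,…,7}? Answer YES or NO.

NO

Order a: b = (1, 1, 1, 1, 4, 7, 7).
  b_1=1 ≤ 1
  b_2=1 ≤ 2
  b_3=1 ≤ 3
  b_4=1 ≤ 4
  b_5=4 ≤ 5
  b_6=7 > 6
  fails at i=6 ⇒ NO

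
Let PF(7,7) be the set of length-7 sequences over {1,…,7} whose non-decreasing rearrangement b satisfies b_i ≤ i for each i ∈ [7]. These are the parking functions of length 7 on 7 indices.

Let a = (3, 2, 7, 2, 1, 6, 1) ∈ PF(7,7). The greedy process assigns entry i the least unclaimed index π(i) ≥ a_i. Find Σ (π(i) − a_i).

6

Σπ(i) = 1+…+7 = 28; Σa = 3+2+7+2+1+6+1 = 22; disp = 28−22 = 6.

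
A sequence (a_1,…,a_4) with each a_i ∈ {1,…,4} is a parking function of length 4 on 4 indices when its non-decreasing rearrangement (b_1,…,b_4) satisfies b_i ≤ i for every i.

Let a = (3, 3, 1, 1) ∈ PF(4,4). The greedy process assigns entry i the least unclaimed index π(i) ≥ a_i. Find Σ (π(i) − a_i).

Σπ = 10 ({1..4} each once); Σa = 3+3+1+1 = 8; disp = 10−8 = 2.

2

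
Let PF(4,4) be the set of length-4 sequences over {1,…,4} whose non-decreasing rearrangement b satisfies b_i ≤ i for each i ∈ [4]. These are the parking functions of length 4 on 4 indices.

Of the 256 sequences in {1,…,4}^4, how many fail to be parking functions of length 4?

131

|PF(4,4)| = (5−4)·5^(4−1) = 1·125 = 125 (Pollak)
Example (4,4,4,4) → sorted (4,4,4,4): b_1=4>1, not a PF.
4^4 − 125 = 256 − 125 = 131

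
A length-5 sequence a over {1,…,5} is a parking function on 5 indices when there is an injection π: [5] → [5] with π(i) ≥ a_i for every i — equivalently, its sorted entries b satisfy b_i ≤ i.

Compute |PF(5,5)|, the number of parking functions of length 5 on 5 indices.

1296

#PF = 1·6^4 = 1·1296 = 1296 [KW]
E.g. (2,4,3,3,1) → sorted (1,2,3,3,4): b_i ≤ i ∀i, a PF.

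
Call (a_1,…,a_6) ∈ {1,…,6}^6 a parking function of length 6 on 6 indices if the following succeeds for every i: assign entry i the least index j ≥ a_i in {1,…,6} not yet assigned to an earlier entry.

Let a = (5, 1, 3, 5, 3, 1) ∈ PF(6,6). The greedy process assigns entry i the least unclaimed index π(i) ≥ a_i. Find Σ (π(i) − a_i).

3

Σπ = 21 ({1..6} each once); Σa = 5+1+3+5+3+1 = 18; disp = 21−18 = 3.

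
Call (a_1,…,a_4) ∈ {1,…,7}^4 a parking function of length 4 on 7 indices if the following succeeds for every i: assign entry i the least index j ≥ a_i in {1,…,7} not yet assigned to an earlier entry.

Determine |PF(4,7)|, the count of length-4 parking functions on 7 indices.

#PF = 4·8^3 = 4·512 = 2048
Example (4,3,6,2) → sorted (2,3,4,6): b_i ≤ 3+i ∀i, a PF.

2048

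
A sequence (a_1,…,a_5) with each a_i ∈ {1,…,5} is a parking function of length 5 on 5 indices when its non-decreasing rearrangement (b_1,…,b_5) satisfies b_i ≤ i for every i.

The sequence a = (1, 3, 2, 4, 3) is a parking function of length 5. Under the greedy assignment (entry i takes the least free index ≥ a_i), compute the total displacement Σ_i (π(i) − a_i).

Σπ = 5·6/2 = 15 (π permutes [5]); Σa = 1+3+2+4+3 = 13; disp = 15−13 = 2.

2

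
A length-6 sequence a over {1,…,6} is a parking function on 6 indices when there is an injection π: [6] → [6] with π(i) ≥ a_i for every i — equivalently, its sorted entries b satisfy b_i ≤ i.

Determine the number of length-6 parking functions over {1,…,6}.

16807

|PF| = (6−6+1)·(6+1)^(6−1) = 1 · 16807 = 16807 [KW]
E.g. (4,3,6,1,1,2) → sorted (1,1,2,3,4,6): b_i ≤ i ∀i, a PF.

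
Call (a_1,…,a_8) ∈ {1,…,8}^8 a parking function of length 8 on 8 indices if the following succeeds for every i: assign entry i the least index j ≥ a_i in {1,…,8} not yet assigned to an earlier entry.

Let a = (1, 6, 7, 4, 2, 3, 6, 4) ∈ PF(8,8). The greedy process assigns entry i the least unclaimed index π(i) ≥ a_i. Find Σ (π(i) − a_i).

3

Σπ = 8·9/2 = 36 (π permutes [8]); Σa = 1+6+7+4+2+3+6+4 = 33; disp = 36−33 = 3.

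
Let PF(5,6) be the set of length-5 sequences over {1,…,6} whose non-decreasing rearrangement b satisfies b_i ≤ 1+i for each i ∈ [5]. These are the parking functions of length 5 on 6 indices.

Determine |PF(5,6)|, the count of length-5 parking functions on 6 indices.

#PF = 2·7^4 = 2·2401 = 4802
Check (5,2,1,6,4) → sorted (1,2,4,5,6): b_i ≤ 1+i ∀i, a PF.

4802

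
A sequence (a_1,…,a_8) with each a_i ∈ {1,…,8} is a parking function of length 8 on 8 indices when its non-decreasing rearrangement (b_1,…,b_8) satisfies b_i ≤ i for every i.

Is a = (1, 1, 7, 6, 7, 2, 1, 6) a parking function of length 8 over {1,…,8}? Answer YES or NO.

Sorted: b = (1, 1, 1, 2, 6, 6, 7, 7).
  b_1=1 ≤ 1
  b_2=1 ≤ 2
  b_3=1 ≤ 3
  b_4=2 ≤ 4
  b_5=6 > 5
  fails at i=5 ⇒ NO

NO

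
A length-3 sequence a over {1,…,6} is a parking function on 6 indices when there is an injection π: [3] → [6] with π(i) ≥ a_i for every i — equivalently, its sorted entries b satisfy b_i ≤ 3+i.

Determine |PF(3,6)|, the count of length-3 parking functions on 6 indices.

Count = (6+1−3)·(6+1)^{3−1} = 4×49 = 196 [KW]
Example (3,3,5) → sorted (3,3,5): b_i ≤ 3+i ∀i, a PF.

196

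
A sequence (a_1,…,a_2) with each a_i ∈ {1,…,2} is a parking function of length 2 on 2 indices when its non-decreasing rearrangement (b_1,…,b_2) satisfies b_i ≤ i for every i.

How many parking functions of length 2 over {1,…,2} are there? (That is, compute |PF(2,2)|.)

#PF = (2+1−2)·(2+1)^{2−1} = 1×3 = 3
E.g. (1,1) → sorted (1,1): b_i ≤ i ∀i, a PF.

3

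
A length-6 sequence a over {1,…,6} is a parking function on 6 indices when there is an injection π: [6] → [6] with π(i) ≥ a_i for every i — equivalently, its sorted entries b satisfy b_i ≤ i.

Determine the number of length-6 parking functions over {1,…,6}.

16807

|PF| = (6−6+1)·(6+1)^(6−1) = 1 · 16807 = 16807 [KW]
Check (3,4,1,4,4,2) → sorted (1,2,3,4,4,4): b_i ≤ i ∀i, a PF.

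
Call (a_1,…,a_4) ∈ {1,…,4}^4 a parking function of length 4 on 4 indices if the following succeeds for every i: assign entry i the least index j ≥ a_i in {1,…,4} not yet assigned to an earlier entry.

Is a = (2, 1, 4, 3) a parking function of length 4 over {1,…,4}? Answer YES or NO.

YES

Sorted: b = (1, 2, 3, 4).
  b_1=1 ≤ 1
  b_2=2 ≤ 2
  b_3=3 ≤ 3
  b_4=4 ≤ 4
All bounds hold ⇒ YES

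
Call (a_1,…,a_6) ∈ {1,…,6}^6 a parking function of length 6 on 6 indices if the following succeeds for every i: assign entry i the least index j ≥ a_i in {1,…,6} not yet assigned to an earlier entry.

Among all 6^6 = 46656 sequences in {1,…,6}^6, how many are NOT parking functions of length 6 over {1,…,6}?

Count = (6+1−6)·(6+1)^{6−1} = 1 · 16807 = 16807
Example (5,6,4,6,2,5) → sorted (2,4,5,5,6,6): b_1=2>1, not a PF.
6^6 − 16807 = 46656 − 16807 = 29849

29849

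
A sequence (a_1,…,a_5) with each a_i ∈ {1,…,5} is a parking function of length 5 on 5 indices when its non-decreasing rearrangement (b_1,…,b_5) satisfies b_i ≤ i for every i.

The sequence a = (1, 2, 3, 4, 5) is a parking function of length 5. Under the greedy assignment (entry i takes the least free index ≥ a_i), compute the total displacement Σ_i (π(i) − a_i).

Σπ = 15 ({1..5} each once); Σa = 1+2+3+4+5 = 15; disp = 15−15 = 0.

0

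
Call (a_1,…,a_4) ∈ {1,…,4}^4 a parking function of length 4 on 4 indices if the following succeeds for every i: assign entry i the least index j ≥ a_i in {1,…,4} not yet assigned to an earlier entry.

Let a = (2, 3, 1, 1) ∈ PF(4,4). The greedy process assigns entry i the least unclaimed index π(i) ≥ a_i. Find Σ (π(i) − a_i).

3

Σπ = 10 ({1..4} each once); Σa = 2+3+1+1 = 7; disp = 10−7 = 3.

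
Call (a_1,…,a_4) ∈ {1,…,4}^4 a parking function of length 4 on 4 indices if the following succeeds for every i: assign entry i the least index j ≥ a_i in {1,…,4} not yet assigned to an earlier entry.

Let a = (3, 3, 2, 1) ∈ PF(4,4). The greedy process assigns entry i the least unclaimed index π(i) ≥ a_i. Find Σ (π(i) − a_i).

1

Σπ(i) = 1+…+4 = 10; Σa = 3+3+2+1 = 9; disp = 10−9 = 1.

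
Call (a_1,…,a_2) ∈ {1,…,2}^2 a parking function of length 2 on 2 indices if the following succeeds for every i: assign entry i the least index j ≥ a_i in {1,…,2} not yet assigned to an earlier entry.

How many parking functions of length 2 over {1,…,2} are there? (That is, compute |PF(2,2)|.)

|PF| = (2+1−2)·(2+1)^{2−1} = 1 · 3 = 3
Check (2,1) → sorted (1,2): b_i ≤ i ∀i, a PF.

3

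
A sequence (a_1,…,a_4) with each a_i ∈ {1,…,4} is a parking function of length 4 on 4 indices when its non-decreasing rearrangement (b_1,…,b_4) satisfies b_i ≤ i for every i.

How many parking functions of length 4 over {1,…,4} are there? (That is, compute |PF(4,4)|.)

|PF(4,4)| = 1·5^3 = 1×125 = 125 (Pollak)
E.g. (1,4,2,1) → sorted (1,1,2,4): b_i ≤ i ∀i, a PF.

125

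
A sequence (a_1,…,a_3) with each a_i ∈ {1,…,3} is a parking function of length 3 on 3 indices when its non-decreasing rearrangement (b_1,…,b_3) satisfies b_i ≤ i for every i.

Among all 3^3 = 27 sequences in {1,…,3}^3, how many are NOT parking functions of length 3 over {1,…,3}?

|PF(3,3)| = (4−3)·4^(3−1) = 1 · 16 = 16
Check (3,2,3) → sorted (2,3,3): b_1=2>1, not a PF.
So 27 − 16 = 11 fail.

11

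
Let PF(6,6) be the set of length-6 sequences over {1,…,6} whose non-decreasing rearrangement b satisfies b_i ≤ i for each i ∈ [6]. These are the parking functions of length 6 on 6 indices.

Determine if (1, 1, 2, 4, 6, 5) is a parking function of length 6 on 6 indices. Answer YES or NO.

Sorted: b = (1, 1, 2, 4, 5, 6).
  b_1=1 ≤ 1
  b_2=1 ≤ 2
  b_3=2 ≤ 3
  b_4=4 ≤ 4
  b_5=5 ≤ 5
  b_6=6 ≤ 6
All bounds hold ⇒ YES

YES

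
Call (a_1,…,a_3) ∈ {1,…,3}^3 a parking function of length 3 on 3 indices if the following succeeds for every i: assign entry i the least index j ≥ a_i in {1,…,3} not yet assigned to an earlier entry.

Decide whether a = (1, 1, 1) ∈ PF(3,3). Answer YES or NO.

Sorted: b = (1, 1, 1).
  b_1=1 ≤ 1
  b_2=1 ≤ 2
  b_3=1 ≤ 3
All bounds hold ⇒ YES

YES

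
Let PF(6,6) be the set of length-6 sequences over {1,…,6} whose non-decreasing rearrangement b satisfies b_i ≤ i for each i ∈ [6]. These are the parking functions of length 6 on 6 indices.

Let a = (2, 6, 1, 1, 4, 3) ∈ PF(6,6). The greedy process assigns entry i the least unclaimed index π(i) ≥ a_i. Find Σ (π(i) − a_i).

4

Σπ(i) = 1+…+6 = 21; Σa = 2+6+1+1+4+3 = 17; disp = 21−17 = 4.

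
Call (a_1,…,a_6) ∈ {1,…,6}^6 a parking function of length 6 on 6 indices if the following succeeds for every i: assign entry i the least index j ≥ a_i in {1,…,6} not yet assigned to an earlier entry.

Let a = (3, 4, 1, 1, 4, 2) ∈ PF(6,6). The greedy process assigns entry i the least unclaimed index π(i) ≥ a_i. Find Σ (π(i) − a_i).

Σπ(i) = 1+…+6 = 21; Σa = 3+4+1+1+4+2 = 15; disp = 21−15 = 6.

6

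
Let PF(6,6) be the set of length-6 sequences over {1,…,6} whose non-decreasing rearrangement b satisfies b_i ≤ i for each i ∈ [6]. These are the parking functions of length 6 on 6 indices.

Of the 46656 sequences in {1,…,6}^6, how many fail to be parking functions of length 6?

|PF(6,6)| = (7−6)·7^(6−1) = 1 · 16807 = 16807 (Konheim–Weiss)
Example (5,4,2,4,2,6) → sorted (2,2,4,4,5,6): b_1=2>1, not a PF.
6^6 − 16807 = 46656 − 16807 = 29849

29849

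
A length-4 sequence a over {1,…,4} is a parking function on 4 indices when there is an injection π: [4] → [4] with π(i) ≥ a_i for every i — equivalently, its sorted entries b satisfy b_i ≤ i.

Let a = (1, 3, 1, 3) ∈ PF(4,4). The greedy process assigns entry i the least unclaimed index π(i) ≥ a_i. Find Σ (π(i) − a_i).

Σπ = 10 ({1..4} each once); Σa = 1+3+1+3 = 8; disp = 10−8 = 2.

2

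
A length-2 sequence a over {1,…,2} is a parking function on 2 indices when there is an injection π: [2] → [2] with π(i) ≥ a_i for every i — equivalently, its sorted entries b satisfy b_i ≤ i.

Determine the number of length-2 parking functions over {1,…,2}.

|PF(2,2)| = (2−2+1)·(2+1)^(2−1) = 1·3 = 3
Check (1,1) → sorted (1,1): b_i ≤ i ∀i, a PF.

3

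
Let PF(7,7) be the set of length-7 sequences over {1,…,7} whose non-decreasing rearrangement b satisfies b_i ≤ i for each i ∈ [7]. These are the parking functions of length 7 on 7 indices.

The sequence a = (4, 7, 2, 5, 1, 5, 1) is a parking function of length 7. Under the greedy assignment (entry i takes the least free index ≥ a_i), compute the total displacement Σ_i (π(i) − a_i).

Σπ(i) = 1+…+7 = 28; Σa = 4+7+2+5+1+5+1 = 25; disp = 28−25 = 3.

3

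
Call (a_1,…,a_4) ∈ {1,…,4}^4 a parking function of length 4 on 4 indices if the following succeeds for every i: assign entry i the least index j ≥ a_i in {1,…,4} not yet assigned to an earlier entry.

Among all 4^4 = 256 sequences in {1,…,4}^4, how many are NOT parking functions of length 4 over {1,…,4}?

|PF| = (4+1−4)·(4+1)^{4−1} = 1·125 = 125 (Konheim–Weiss)
E.g. (2,3,3,4) → sorted (2,3,3,4): b_1=2>1, not a PF.
So 256 − 125 = 131 fail.

131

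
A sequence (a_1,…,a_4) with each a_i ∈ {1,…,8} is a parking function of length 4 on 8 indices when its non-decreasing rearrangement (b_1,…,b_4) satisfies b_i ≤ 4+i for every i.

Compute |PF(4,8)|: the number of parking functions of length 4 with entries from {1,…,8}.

Count = (9−4)·9^(4−1) = 5×729 = 3645 (Konheim–Weiss)
One tuple (1,4,7,8) → sorted (1,4,7,8): b_i ≤ 4+i ∀i, a PF.

3645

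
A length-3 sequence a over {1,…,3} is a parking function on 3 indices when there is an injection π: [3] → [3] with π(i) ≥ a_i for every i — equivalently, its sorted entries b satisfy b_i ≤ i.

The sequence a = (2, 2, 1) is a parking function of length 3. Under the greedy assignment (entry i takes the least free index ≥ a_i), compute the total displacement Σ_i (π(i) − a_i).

Σπ = 3·4/2 = 6 (π permutes [3]); Σa = 2+2+1 = 5; disp = 6−5 = 1.

1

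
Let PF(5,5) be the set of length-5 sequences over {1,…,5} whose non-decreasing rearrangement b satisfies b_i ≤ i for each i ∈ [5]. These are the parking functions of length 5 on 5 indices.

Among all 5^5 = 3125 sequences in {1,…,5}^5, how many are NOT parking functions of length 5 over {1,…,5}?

#PF = (5+1−5)·(5+1)^{5−1} = 1×1296 = 1296 (Konheim–Weiss)
E.g. (5,4,5,3,3) → sorted (3,3,4,5,5): b_1=3>1, not a PF.
Total 3125; non-PF = 3125−1296 = 1829

1829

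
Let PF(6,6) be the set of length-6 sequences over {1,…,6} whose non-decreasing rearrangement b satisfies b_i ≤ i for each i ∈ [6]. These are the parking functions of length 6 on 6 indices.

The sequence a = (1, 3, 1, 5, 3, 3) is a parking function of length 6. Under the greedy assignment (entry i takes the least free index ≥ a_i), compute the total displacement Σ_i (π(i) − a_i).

5

Σπ = 6·7/2 = 21 (π permutes [6]); Σa = 1+3+1+5+3+3 = 16; disp = 21−16 = 5.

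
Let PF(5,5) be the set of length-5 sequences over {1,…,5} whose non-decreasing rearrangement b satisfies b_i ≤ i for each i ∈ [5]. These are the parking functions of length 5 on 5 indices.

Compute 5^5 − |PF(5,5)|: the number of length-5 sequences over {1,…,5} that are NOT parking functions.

1829

|PF| = (5−5+1)·(5+1)^(5−1) = 1 · 1296 = 1296
Check (5,5,4,5,4) → sorted (4,4,5,5,5): b_1=4>1, not a PF.
5^5 − 1296 = 3125 − 1296 = 1829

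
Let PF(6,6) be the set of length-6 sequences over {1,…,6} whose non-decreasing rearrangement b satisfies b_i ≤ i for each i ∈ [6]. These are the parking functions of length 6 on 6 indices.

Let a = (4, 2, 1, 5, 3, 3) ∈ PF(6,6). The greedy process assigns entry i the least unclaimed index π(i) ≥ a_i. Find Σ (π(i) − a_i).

3

Σπ = 6·7/2 = 21 (π permutes [6]); Σa = 4+2+1+5+3+3 = 18; disp = 21−18 = 3.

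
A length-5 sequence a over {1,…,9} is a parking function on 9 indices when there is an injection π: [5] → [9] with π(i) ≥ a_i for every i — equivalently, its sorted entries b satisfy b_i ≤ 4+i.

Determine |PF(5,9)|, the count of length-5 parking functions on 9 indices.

Count = (9−5+1)·(9+1)^(5−1) = 5×10000 = 50000 [KW]
One tuple (9,6,3,4,6) → sorted (3,4,6,6,9): b_i ≤ 4+i ∀i, a PF.

50000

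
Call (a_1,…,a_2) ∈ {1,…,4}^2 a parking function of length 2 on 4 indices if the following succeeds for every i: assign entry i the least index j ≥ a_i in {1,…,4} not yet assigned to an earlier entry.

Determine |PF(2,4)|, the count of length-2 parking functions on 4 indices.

|PF(2,4)| = (5−2)·5^(2−1) = 3·5 = 15 [KW]
One tuple (2,4) → sorted (2,4): b_i ≤ 2+i ∀i, a PF.

15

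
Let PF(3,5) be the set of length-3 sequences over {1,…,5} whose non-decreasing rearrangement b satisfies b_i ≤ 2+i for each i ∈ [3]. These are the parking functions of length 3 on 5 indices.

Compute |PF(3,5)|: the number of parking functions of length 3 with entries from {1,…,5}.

Count = (6−3)·6^(3−1) = 3 · 36 = 108 (Konheim–Weiss)
Example (3,4,4) → sorted (3,4,4): b_i ≤ 2+i ∀i, a PF.

108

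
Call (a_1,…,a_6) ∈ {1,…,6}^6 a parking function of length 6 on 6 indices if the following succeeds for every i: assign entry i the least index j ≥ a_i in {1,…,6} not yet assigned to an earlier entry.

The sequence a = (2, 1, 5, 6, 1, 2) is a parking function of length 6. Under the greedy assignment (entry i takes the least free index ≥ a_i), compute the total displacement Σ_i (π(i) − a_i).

4

Σπ = 21 ({1..6} each once); Σa = 2+1+5+6+1+2 = 17; disp = 21−17 = 4.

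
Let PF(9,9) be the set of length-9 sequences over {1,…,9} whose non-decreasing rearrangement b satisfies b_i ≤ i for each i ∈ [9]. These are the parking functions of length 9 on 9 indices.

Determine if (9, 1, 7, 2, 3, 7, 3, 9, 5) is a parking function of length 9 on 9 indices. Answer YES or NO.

Order a: b = (1, 2, 3, 3, 5, 7, 7, 9, 9).
  b_1=1 ≤ 1
  b_2=2 ≤ 2
  b_3=3 ≤ 3
  b_4=3 ≤ 4
  b_5=5 ≤ 5
  b_6=7 > 6
  fails at i=6 ⇒ NO

NO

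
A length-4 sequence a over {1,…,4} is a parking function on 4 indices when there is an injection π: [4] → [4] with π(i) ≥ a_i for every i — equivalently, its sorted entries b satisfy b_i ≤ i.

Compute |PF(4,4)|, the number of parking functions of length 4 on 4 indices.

125

Count = 1·5^3 = 1·125 = 125 (Pollak)
One tuple (2,1,3,4) → sorted (1,2,3,4): b_i ≤ i ∀i, a PF.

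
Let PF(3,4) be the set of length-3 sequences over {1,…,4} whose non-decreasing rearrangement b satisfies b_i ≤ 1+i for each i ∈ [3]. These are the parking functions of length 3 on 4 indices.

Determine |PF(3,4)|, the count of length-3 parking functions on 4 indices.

|PF| = (4+1−3)·(4+1)^{3−1} = 2×25 = 50
E.g. (2,2,2) → sorted (2,2,2): b_i ≤ 1+i ∀i, a PF.

50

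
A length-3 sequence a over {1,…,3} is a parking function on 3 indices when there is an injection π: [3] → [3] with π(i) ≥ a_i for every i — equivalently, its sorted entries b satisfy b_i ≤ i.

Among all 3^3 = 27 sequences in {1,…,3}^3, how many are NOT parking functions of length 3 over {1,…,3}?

|PF(3,3)| = (3+1−3)·(3+1)^{3−1} = 1·16 = 16 (Konheim–Weiss)
Check (3,3,3) → sorted (3,3,3): b_1=3>1, not a PF.
Total 27; non-PF = 27−16 = 11

11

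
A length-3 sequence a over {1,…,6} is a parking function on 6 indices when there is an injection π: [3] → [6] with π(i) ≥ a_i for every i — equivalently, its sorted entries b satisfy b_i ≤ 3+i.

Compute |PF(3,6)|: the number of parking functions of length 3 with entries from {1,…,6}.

|PF(3,6)| = (6−3+1)·(6+1)^(3−1) = 4·49 = 196
E.g. (4,1,1) → sorted (1,1,4): b_i ≤ 3+i ∀i, a PF.

196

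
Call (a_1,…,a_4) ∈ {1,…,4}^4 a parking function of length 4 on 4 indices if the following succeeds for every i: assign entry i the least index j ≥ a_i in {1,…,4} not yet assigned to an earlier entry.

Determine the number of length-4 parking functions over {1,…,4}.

125

#PF = (4+1−4)·(4+1)^{4−1} = 1 · 125 = 125 (Konheim–Weiss)
E.g. (2,3,1,2) → sorted (1,2,2,3): b_i ≤ i ∀i, a PF.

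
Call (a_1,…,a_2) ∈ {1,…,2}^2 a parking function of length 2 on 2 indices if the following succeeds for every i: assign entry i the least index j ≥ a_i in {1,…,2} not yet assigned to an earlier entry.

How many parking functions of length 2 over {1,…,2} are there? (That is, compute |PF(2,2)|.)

3

|PF(2,2)| = 1·3^1 = 1×3 = 3 (Konheim–Weiss)
Check (1,2) → sorted (1,2): b_i ≤ i ∀i, a PF.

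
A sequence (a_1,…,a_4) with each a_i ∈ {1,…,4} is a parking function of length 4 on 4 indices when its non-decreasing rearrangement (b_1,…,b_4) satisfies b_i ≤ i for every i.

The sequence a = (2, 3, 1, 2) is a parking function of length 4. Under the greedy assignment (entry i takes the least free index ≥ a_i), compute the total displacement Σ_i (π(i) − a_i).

2

Σπ = 10 ({1..4} each once); Σa = 2+3+1+2 = 8; disp = 10−8 = 2.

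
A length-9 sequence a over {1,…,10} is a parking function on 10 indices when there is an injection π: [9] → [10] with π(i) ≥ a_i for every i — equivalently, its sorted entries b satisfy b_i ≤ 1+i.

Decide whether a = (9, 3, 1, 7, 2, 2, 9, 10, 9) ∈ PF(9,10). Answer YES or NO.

Order a: b = (1, 2, 2, 3, 7, 9, 9, 9, 10).
  b_1=1 ≤ 2
  b_2=2 ≤ 3
  b_3=2 ≤ 4
  b_4=3 ≤ 5
  b_5=7 > 6
  fails at i=5 ⇒ NO

NO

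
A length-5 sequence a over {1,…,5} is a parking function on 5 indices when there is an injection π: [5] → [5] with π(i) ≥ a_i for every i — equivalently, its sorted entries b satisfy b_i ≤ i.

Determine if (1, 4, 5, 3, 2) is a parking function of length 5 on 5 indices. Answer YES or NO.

Rearranged: b = (1, 2, 3, 4, 5).
  b_1=1 ≤ 1
  b_2=2 ≤ 2
  b_3=3 ≤ 3
  b_4=4 ≤ 4
  b_5=5 ≤ 5
All bounds hold ⇒ YES

YES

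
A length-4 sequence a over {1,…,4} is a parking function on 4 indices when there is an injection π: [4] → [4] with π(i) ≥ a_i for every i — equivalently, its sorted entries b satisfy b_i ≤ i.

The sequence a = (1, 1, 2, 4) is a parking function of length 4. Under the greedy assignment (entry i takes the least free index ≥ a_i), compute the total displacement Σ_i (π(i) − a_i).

2

Σπ(i) = 1+…+4 = 10; Σa = 1+1+2+4 = 8; disp = 10−8 = 2.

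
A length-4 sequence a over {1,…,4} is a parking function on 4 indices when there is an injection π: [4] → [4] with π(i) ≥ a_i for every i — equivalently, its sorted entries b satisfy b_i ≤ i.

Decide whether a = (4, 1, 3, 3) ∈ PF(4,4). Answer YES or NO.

NO

Order a: b = (1, 3, 3, 4).
  b_1=1 ≤ 1
  b_2=3 > 2
  fails at i=2 ⇒ NO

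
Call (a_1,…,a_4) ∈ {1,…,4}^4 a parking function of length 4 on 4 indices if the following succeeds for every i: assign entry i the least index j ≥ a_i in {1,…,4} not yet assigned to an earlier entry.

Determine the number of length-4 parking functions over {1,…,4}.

125

|PF(4,4)| = (4−4+1)·(4+1)^(4−1) = 1 · 125 = 125 (Pollak)
Check (1,4,2,2) → sorted (1,2,2,4): b_i ≤ i ∀i, a PF.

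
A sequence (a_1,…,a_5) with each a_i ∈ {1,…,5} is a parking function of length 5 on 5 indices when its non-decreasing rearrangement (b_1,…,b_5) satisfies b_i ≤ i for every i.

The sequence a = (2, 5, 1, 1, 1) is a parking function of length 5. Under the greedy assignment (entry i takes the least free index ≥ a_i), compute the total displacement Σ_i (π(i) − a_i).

5

Σπ(i) = 1+…+5 = 15; Σa = 2+5+1+1+1 = 10; disp = 15−10 = 5.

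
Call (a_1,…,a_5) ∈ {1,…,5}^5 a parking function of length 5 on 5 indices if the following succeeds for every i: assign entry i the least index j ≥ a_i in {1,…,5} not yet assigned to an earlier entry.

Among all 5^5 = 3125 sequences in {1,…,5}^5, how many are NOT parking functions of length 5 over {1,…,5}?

|PF| = (5−5+1)·(5+1)^(5−1) = 1×1296 = 1296 (Pollak)
Check (4,4,4,5,1) → sorted (1,4,4,4,5): b_2=4>2, not a PF.
5^5 − 1296 = 3125 − 1296 = 1829

1829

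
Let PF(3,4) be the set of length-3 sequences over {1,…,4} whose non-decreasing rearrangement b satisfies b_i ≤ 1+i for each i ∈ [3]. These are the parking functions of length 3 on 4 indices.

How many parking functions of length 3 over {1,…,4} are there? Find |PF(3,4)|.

#PF = 2·5^2 = 2 · 25 = 50 (Konheim–Weiss)
Example (2,2,2) → sorted (2,2,2): b_i ≤ 1+i ∀i, a PF.

50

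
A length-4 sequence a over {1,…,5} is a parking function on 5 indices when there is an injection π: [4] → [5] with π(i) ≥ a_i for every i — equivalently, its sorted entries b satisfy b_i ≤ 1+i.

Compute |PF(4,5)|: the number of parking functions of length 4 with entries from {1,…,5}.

432

|PF| = 2·6^3 = 2×216 = 432 (Konheim–Weiss)
E.g. (2,4,4,2) → sorted (2,2,4,4): b_i ≤ 1+i ∀i, a PF.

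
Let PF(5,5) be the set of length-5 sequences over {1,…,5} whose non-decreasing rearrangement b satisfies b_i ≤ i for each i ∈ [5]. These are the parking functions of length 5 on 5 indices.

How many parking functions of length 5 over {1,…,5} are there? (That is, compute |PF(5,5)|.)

1296

|PF(5,5)| = (5+1−5)·(5+1)^{5−1} = 1 · 1296 = 1296 [KW]
Check (3,3,1,1,1) → sorted (1,1,1,3,3): b_i ≤ i ∀i, a PF.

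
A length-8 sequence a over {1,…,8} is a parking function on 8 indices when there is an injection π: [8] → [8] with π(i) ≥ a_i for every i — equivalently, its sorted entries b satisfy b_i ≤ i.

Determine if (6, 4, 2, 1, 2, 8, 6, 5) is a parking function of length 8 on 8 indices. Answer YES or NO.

YES

Order a: b = (1, 2, 2, 4, 5, 6, 6, 8).
  b_1=1 ≤ 1
  b_2=2 ≤ 2
  b_3=2 ≤ 3
  b_4=4 ≤ 4
  b_5=5 ≤ 5
  b_6=6 ≤ 6
  b_7=6 ≤ 7
  b_8=8 ≤ 8
All bounds hold ⇒ YES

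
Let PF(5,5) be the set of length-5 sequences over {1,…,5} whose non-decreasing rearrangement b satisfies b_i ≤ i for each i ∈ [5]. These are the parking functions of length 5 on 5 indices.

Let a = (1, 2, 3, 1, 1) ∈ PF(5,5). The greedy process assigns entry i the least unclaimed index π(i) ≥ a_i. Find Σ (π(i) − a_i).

7

Σπ = 5·6/2 = 15 (π permutes [5]); Σa = 1+2+3+1+1 = 8; disp = 15−8 = 7.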